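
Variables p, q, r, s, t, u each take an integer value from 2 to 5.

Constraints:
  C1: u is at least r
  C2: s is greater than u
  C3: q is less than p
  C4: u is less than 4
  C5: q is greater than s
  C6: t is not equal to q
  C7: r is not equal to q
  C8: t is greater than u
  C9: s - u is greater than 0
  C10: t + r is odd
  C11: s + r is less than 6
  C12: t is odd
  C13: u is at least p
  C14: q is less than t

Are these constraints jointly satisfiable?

Constraints 3, 5, 9, and 13 give s < q, q < p, p ≤ u, u < s. Chaining: s < q < p ≤ u < s, which forces s < s — impossible.

Unsatisfiable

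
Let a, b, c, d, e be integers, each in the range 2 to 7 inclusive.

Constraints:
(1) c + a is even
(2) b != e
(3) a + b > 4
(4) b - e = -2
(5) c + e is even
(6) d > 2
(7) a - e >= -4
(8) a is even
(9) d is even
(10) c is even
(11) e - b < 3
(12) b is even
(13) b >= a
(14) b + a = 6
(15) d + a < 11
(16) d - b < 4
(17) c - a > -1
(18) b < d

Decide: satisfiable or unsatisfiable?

Satisfiable

Take a = 2, b = 4, c = 2, d = 6, e = 6. Then constraint 3: a + b = 6; constraint 4: b - e = -2, and every other listed constraint is also met.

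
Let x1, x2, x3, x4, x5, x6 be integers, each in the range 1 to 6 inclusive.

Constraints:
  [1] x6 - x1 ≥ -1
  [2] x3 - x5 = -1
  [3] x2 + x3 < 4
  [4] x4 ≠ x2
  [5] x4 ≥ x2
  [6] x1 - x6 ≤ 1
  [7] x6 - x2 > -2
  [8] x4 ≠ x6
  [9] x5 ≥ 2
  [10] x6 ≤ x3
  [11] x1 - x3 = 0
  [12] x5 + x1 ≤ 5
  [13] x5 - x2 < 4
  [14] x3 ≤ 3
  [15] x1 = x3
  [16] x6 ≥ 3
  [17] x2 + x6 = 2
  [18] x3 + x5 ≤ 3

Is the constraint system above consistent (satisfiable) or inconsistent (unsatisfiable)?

From constraints 10 and 16: x3 ≥ x6 ≥ 3. From constraint 9: x5 ≥ 2. Hence x3 + x5 ≥ 5. But constraint 18 requires x3 + x5 ≤ 3, and 3 < 5. Contradiction.

Unsatisfiable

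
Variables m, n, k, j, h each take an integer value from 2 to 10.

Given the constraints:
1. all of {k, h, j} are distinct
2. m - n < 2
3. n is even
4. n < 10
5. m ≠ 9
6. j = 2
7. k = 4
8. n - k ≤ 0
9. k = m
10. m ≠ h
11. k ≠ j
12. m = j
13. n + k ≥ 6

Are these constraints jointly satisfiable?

Unsatisfiable

Constraint 7 fixes k = 4 and constraint 6 fixes j = 2. Constraints 9 and 12 give k = m = j, so k = j. But 4 ≠ 2 — contradiction.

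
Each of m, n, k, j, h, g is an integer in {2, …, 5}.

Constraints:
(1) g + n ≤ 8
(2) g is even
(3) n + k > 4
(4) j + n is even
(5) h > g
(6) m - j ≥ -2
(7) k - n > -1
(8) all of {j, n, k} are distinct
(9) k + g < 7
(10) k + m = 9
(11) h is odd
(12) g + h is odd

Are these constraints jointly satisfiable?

Take m = 5, n = 3, k = 4, j = 5, h = 3, g = 2. Then constraint 1: g + n = 5; constraint 3: n + k = 7; constraint 6: m - j = 0, and every other listed constraint is also met.

Satisfiable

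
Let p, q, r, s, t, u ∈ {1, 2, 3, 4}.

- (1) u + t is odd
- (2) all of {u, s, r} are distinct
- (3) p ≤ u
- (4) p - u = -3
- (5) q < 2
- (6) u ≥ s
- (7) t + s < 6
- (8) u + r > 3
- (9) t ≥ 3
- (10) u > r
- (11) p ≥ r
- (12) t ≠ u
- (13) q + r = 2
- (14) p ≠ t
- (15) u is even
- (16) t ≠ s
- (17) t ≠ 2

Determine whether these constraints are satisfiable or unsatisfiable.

The assignment p = 1, q = 1, r = 1, s = 2, t = 3, u = 4 works:
  constraint 4 holds since p - u = -3.
  constraint 7 holds since t + s = 5.
  constraint 8 holds since u + r = 5.
The rest check out directly.

Satisfiable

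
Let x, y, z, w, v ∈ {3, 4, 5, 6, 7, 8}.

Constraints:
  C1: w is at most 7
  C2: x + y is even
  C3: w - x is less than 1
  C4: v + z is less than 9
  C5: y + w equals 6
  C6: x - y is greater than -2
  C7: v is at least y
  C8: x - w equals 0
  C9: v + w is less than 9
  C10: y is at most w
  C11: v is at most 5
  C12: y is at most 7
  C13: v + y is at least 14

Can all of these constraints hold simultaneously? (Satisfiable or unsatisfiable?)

From constraint 11: v ≤ 5. From constraints 1 and 10: y ≤ w ≤ 7. Hence v + y ≤ 12. But constraint 13 requires v + y ≥ 14, and 14 > 12. Contradiction.

Unsatisfiable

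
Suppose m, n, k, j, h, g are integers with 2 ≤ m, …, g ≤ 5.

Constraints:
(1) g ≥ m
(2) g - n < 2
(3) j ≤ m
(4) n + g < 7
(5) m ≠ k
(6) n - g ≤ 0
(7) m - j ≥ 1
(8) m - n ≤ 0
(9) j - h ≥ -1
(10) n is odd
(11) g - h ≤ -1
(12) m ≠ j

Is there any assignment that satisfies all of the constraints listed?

Unsatisfiable

Constraints 6, 7, 8, 9, and 11 give h − g ≥ 1, g − n ≥ 0, n − m ≥ 0, m − j ≥ 1, j − h ≥ -1.
Adding all 5 inequalities: the left sides telescope to 0, and the right sides sum to 1 + 0 + 0 + 1 + (-1) = 1. So 0 ≥ 1, which is false.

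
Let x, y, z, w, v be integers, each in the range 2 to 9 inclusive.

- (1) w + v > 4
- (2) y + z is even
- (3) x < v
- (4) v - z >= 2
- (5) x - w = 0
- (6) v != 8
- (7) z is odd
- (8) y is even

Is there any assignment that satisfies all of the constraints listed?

Unsatisfiable

Constraint 8 makes y even and constraint 7 makes z odd, so y + z must be odd. Constraint 2 says y + z is even — contradiction.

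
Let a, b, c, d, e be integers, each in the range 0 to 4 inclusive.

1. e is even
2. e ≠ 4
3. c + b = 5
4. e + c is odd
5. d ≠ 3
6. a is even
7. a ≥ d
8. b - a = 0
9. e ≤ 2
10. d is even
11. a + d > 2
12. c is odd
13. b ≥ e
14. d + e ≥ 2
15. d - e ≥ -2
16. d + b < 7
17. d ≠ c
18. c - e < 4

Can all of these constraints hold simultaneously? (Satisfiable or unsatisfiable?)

The assignment a = 2, b = 2, c = 3, d = 2, e = 2 works:
  constraint 3 holds since c + b = 5.
  constraint 8 holds since b - a = 0.
  constraint 11 holds since a + d = 4.
The rest check out directly.

Satisfiable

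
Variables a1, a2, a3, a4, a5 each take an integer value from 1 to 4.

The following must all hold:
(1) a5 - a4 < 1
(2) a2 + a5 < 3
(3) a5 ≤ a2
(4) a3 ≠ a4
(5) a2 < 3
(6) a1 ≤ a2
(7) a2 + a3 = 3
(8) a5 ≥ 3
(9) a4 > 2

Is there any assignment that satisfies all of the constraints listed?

From constraints 3 and 8: a2 ≥ a5 and a5 ≥ 3, so a2 ≥ 3. From constraint 5: a2 ≤ 2. But 2 < 3, so no value of a2 works.

Unsatisfiable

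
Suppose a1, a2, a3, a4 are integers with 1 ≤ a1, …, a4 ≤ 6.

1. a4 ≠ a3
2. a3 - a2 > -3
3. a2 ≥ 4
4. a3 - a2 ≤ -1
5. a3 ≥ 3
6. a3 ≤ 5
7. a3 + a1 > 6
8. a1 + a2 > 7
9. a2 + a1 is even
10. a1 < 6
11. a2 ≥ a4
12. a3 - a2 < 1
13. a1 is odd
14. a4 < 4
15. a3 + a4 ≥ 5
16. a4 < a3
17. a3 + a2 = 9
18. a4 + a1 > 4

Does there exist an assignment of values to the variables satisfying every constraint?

Take a1 = 5, a2 = 5, a3 = 4, a4 = 1. Then constraint 2: a3 - a2 = -1; constraint 4: a3 - a2 = -1, and every other listed constraint is also met.

Satisfiable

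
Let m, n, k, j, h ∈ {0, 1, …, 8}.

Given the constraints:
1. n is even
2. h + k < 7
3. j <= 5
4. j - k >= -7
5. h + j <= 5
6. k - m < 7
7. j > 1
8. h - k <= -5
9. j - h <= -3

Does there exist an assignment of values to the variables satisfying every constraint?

Constraints 4, 8, and 9 give k − h ≥ 5, h − j ≥ 3, j − k ≥ -7.
Adding all 3 inequalities: the left sides telescope to 0, and the right sides sum to 5 + 3 + (-7) = 1. So 0 ≥ 1, which is false.

Unsatisfiable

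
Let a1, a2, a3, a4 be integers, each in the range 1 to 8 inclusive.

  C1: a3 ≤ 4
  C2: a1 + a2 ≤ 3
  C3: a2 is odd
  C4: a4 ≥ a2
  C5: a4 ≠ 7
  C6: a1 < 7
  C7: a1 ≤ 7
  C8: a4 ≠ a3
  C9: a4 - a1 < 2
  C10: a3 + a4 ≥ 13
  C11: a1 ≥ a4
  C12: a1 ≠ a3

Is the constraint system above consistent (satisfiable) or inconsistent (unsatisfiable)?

Unsatisfiable

From constraint 1: a3 ≤ 4. From constraints 7 and 11: a4 ≤ a1 ≤ 7. Hence a3 + a4 ≤ 11. But constraint 10 requires a3 + a4 ≥ 13, and 13 > 11. Contradiction.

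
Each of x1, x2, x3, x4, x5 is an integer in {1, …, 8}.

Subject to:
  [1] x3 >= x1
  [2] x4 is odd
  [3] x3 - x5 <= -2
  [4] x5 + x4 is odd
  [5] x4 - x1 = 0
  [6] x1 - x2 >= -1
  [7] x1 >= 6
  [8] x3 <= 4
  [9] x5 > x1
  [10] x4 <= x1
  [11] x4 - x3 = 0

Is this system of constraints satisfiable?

From constraints 1 and 7: x3 ≥ x1 and x1 ≥ 6, so x3 ≥ 6. From constraint 8: x3 ≤ 4. But 4 < 6, so no value of x3 works.

Unsatisfiable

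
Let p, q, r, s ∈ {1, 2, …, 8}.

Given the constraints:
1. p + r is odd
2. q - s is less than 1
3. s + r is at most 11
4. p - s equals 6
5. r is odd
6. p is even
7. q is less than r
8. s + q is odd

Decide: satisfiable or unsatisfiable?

Satisfiable

The assignment p = 8, q = 1, r = 7, s = 2 works:
  constraint 2 holds since q - s = -1.
  constraint 3 holds since s + r = 9.
The rest check out directly.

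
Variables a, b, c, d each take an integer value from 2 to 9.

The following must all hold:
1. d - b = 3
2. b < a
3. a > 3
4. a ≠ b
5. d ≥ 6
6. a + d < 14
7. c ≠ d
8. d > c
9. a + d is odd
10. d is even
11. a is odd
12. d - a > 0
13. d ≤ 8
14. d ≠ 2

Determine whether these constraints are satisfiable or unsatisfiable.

Satisfiable

Try a = 5, b = 3, c = 5, d = 6.
Check constraint 1: d - b = 3; constraint 6: a + d = 11. The remaining constraints are straightforward to verify.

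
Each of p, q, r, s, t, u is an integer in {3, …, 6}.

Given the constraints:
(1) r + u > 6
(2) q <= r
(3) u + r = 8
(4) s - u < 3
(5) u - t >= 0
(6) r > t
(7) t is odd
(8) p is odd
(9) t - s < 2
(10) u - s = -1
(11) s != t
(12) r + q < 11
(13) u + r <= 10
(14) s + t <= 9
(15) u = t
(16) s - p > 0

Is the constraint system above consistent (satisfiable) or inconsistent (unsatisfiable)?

Satisfiable

Setting (p, q, r, s, t, u) = (3, 3, 5, 4, 3, 3) satisfies everything: constraint 1: r + u = 8; constraint 3: u + r = 8, and the others follow.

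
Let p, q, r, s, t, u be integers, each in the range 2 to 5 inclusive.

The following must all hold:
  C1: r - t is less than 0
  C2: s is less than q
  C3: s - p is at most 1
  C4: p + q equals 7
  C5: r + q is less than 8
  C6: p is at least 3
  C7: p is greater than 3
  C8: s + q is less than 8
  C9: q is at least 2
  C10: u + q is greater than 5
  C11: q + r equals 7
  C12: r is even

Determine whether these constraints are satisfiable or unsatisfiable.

One satisfying assignment is p = 4, q = 3, r = 4, s = 2, t = 5, u = 5.
For the less obvious constraints — constraint 1: r - t = -1; constraint 3: s - p = -2; constraint 4: p + q = 7 — and the others hold by inspection.

Satisfiable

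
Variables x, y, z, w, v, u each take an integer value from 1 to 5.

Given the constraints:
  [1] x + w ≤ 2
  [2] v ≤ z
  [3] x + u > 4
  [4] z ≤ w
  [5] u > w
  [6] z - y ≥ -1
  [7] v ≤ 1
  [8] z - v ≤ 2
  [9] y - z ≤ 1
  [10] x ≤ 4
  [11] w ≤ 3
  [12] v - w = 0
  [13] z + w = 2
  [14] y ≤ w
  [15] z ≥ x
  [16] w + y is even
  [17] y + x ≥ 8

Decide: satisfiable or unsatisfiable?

From constraints 11 and 14: y ≤ w ≤ 3. From constraint 10: x ≤ 4. Hence y + x ≤ 7. But constraint 17 requires y + x ≥ 8, and 8 > 7. Contradiction.

Unsatisfiable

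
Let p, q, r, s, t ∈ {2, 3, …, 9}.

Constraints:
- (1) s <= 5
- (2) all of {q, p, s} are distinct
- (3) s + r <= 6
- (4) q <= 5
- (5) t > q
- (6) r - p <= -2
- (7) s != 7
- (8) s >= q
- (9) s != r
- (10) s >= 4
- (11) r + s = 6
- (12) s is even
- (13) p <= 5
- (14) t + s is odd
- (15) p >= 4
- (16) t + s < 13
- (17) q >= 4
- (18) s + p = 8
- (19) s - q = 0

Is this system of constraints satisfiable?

Constraints 1, 4, 10, 13, 15, and 17 confine each of q, p, s to the 2 values {4, 5}.
Constraint 2 requires all 3 of them to be distinct, but only 2 values are available — impossible by the pigeonhole principle.

Unsatisfiable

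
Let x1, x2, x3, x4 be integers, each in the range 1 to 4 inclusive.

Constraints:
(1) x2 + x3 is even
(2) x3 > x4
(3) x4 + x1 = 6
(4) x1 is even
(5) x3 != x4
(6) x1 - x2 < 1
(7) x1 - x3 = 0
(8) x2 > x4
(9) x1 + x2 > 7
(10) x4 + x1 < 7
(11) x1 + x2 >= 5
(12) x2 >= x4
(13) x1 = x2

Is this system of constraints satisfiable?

Satisfiable

Try x1 = 4, x2 = 4, x3 = 4, x4 = 2.
Check constraint 3: x4 + x1 = 6; constraint 6: x1 - x2 = 0. The remaining constraints are straightforward to verify.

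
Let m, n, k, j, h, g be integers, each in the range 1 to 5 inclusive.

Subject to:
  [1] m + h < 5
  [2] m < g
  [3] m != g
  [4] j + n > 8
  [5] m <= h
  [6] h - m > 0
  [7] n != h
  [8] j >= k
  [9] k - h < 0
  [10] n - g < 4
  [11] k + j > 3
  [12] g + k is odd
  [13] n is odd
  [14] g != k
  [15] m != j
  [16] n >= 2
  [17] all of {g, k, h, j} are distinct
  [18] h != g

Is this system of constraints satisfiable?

Try m = 1, n = 5, k = 1, j = 5, h = 2, g = 4.
Check constraint 1: m + h = 3; constraint 4: j + n = 10. The remaining constraints are straightforward to verify.

Satisfiable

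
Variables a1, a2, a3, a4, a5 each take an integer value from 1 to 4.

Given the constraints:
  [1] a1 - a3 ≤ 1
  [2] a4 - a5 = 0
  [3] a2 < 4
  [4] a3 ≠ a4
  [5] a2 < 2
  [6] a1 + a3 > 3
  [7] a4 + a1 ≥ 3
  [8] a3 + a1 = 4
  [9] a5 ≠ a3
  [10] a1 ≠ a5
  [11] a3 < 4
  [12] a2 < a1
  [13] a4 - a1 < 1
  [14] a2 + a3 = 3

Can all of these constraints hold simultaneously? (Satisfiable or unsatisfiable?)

The assignment a1 = 2, a2 = 1, a3 = 2, a4 = 1, a5 = 1 works:
  constraint 1 holds since a1 - a3 = 0.
  constraint 2 holds since a4 - a5 = 0.
  constraint 6 holds since a1 + a3 = 4.
The rest check out directly.

Satisfiable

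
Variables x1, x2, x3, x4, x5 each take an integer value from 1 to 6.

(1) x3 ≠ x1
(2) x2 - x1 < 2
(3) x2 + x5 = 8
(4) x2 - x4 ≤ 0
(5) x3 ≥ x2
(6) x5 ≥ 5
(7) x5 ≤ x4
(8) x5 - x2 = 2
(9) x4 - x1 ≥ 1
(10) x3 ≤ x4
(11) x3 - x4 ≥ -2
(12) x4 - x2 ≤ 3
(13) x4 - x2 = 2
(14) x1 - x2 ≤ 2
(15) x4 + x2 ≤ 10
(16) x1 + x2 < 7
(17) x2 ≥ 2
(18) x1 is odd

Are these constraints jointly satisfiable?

Try x1 = 3, x2 = 3, x3 = 5, x4 = 5, x5 = 5.
Check constraint 2: x2 - x1 = 0; constraint 3: x2 + x5 = 8. The remaining constraints are straightforward to verify.

Satisfiable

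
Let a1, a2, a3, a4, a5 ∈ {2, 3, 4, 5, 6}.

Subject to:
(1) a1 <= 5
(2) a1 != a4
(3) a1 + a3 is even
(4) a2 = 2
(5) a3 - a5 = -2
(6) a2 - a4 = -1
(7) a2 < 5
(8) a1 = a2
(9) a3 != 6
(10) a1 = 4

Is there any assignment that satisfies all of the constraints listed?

Unsatisfiable

Constraint 10 fixes a1 = 4 and constraint 4 fixes a2 = 2, but constraint 8 requires a1 = a2. Since 4 ≠ 2, contradiction.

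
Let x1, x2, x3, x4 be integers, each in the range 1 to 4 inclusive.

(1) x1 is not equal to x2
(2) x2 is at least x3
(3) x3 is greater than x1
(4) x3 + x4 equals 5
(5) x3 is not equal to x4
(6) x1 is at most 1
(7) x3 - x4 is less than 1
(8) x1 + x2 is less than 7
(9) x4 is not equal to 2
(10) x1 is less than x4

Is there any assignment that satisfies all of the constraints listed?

Take x1 = 1, x2 = 3, x3 = 2, x4 = 3. Then constraint 4: x3 + x4 = 5; constraint 7: x3 - x4 = -1; constraint 8: x1 + x2 = 4, and every other listed constraint is also met.

Satisfiable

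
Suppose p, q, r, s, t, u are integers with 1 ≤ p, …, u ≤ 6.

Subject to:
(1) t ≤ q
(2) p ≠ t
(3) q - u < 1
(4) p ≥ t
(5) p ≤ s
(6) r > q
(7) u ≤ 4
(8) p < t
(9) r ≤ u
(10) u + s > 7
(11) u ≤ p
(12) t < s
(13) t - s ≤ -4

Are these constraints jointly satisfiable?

Constraints 1, 6, 8, 9, and 11 give q < r, r ≤ u, u ≤ p, p < t, t ≤ q. Chaining: q < r ≤ u ≤ p < t ≤ q, which forces q < q — impossible.

Unsatisfiable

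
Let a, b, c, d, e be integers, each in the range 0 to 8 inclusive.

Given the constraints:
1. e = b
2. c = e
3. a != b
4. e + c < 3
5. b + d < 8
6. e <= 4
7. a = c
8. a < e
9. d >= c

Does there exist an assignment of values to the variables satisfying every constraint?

From constraints 1, 2, and 7, a = c = e = b, so a = b. But constraint 3 says a ≠ b. Contradiction.

Unsatisfiable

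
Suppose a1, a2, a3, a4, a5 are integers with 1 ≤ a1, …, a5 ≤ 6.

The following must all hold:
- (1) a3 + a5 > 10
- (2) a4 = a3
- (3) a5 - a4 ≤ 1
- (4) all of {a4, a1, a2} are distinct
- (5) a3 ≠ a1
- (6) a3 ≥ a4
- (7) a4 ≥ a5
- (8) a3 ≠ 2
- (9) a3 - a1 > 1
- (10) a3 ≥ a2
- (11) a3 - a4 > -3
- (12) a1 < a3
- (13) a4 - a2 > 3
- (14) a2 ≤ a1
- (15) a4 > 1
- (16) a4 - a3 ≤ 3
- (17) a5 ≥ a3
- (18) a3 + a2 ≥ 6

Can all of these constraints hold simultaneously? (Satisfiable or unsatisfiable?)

Take a1 = 4, a2 = 2, a3 = 6, a4 = 6, a5 = 6. Then constraint 1: a3 + a5 = 12; constraint 3: a5 - a4 = 0; constraint 9: a3 - a1 = 2, and every other listed constraint is also met.

Satisfiable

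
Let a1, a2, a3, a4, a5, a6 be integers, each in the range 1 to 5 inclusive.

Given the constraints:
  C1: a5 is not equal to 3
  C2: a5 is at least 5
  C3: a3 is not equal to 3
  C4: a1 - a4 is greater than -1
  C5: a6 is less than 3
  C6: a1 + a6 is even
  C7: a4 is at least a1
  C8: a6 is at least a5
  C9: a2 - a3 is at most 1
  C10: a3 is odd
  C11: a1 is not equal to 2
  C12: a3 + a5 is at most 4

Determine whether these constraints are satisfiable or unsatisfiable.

Unsatisfiable

From constraints 2 and 8: a6 ≥ a5 and a5 ≥ 5, so a6 ≥ 5. From constraint 5: a6 ≤ 2. But 2 < 5, so no value of a6 works.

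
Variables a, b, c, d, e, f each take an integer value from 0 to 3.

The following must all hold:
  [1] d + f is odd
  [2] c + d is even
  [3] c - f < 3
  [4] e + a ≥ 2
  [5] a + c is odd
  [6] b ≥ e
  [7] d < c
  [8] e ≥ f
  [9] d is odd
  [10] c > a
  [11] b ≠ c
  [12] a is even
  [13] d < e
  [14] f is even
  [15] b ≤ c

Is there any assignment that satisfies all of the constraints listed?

Setting (a, b, c, d, e, f) = (2, 2, 3, 1, 2, 2) satisfies everything: constraint 1: d + f = 3 is odd; constraint 3: c - f = 1; constraint 4: e + a = 4, and the others follow.

Satisfiable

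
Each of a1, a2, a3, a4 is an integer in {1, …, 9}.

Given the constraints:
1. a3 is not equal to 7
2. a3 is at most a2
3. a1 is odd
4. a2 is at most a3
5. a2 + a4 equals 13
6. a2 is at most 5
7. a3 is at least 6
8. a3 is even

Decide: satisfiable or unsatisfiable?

From constraints 2 and 7: a2 ≥ a3 and a3 ≥ 6, so a2 ≥ 6. From constraint 6: a2 ≤ 5. But 5 < 6, so no value of a2 works.

Unsatisfiable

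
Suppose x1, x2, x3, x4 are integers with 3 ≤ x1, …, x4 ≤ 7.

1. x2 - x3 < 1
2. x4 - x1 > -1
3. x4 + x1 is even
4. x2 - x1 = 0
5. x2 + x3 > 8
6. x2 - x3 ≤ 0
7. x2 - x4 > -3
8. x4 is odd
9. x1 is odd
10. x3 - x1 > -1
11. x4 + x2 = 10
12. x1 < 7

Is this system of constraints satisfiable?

The assignment x1 = 5, x2 = 5, x3 = 6, x4 = 5 works:
  constraint 1 holds since x2 - x3 = -1.
  constraint 2 holds since x4 - x1 = 0.
The rest check out directly.

Satisfiable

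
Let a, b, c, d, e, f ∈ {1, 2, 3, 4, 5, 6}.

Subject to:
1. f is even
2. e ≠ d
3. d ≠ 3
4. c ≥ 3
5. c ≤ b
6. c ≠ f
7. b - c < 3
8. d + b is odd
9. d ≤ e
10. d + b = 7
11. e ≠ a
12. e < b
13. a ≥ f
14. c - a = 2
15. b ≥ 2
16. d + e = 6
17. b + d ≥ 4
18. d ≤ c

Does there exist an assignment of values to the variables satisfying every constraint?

Satisfiable

Try a = 3, b = 6, c = 5, d = 1, e = 5, f = 2.
Check constraint 7: b - c = 1; constraint 10: d + b = 7; constraint 14: c - a = 2. The remaining constraints are straightforward to verify.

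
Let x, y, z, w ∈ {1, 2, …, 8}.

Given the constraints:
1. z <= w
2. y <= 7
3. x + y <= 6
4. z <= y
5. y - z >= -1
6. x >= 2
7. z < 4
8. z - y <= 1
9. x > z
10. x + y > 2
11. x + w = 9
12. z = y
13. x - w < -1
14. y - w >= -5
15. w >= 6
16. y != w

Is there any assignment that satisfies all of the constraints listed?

Try x = 3, y = 1, z = 1, w = 6.
Check constraint 3: x + y = 4; constraint 5: y - z = 0; constraint 8: z - y = 0. The remaining constraints are straightforward to verify.

Satisfiable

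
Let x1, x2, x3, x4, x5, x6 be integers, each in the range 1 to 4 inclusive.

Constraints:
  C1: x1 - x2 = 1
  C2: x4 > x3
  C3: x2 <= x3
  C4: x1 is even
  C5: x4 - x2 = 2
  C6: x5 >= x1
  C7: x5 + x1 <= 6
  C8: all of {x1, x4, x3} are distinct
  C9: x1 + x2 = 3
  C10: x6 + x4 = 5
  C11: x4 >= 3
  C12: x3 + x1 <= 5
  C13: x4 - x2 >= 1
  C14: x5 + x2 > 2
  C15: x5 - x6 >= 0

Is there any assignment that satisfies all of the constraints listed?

Satisfiable

Setting (x1, x2, x3, x4, x5, x6) = (2, 1, 1, 3, 4, 2) satisfies everything: constraint 1: x1 - x2 = 1; constraint 5: x4 - x2 = 2; constraint 7: x5 + x1 = 6, and the others follow.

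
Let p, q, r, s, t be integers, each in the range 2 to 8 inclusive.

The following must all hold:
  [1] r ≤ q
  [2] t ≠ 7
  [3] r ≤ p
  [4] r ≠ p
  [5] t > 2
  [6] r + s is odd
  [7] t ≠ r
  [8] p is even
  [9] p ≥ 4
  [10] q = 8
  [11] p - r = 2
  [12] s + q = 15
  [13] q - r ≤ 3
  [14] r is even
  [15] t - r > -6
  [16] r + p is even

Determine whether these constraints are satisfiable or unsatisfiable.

Satisfiable

Take p = 8, q = 8, r = 6, s = 7, t = 3. Then constraint 11: p - r = 2; constraint 12: s + q = 15; constraint 13: q - r = 2, and every other listed constraint is also met.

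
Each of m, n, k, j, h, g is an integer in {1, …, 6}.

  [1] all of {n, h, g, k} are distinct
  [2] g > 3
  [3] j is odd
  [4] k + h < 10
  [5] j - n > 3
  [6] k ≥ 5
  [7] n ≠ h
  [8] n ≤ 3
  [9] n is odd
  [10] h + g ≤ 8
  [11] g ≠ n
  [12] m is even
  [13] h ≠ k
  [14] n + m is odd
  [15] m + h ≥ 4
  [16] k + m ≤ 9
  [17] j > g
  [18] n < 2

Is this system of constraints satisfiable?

Satisfiable

Setting (m, n, k, j, h, g) = (4, 1, 5, 5, 2, 4) satisfies everything: constraint 4: k + h = 7; constraint 5: j - n = 4, and the others follow.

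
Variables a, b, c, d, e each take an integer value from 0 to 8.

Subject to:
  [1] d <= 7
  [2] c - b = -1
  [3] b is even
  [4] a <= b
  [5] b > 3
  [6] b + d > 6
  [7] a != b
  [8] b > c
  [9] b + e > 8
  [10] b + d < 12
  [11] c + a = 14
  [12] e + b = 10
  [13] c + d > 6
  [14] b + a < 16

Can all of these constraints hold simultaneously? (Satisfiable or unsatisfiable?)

Satisfiable

Setting (a, b, c, d, e) = (7, 8, 7, 1, 2) satisfies everything: constraint 2: c - b = -1; constraint 6: b + d = 9, and the others follow.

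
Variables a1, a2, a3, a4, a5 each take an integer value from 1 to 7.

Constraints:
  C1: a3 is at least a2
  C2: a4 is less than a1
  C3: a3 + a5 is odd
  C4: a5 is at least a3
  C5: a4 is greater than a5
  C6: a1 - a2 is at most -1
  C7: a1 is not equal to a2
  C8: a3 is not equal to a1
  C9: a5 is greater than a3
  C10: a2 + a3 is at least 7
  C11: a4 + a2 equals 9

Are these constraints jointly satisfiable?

Unsatisfiable

Constraints 1, 2, 5, 6, and 9 give a3 < a5, a5 < a4, a4 < a1, a1 < a2, a2 ≤ a3. Chaining: a3 < a5 < a4 < a1 < a2 ≤ a3, which forces a3 < a3 — impossible.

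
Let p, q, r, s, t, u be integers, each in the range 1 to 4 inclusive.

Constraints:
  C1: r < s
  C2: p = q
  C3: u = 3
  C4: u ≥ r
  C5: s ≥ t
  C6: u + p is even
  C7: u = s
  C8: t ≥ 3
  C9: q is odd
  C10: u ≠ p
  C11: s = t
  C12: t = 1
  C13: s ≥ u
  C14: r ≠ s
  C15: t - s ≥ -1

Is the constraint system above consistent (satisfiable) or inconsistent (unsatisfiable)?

Unsatisfiable

Constraint 3 fixes u = 3 and constraint 12 fixes t = 1. Constraints 7 and 11 give u = s = t, so u = t. But 3 ≠ 1 — contradiction.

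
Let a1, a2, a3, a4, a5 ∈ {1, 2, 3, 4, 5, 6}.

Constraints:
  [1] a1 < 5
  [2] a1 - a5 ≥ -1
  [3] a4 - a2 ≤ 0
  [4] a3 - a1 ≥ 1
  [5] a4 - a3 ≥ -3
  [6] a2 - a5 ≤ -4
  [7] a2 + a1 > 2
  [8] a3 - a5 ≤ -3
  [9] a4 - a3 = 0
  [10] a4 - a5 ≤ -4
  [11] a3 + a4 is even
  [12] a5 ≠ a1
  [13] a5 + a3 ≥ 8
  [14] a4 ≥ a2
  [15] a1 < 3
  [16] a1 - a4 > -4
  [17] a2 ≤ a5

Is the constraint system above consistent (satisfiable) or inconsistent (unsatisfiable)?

Unsatisfiable

Constraints 2, 3, 4, 5, and 6 give a3 − a1 ≥ 1, a1 − a5 ≥ -1, a5 − a2 ≥ 4, a2 − a4 ≥ 0, a4 − a3 ≥ -3.
Adding all 5 inequalities: the left sides telescope to 0, and the right sides sum to 1 + (-1) + 4 + 0 + (-3) = 1. So 0 ≥ 1, which is false.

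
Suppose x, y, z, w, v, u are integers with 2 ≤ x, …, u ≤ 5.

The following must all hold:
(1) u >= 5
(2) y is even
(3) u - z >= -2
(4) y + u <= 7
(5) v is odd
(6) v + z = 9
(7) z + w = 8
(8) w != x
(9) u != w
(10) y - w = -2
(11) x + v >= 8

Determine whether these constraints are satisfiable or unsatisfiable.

Try x = 5, y = 2, z = 4, w = 4, v = 5, u = 5.
Check constraint 3: u - z = 1; constraint 4: y + u = 7. The remaining constraints are straightforward to verify.

Satisfiable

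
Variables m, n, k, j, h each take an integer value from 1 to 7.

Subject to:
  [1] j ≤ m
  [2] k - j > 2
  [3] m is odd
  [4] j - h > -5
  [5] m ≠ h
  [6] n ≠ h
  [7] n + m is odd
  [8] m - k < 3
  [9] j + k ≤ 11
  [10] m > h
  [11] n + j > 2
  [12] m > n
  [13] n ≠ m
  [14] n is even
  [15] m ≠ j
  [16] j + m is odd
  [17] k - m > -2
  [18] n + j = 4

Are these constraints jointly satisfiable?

Setting (m, n, k, j, h) = (7, 2, 6, 2, 6) satisfies everything: constraint 2: k - j = 4; constraint 4: j - h = -4, and the others follow.

Satisfiable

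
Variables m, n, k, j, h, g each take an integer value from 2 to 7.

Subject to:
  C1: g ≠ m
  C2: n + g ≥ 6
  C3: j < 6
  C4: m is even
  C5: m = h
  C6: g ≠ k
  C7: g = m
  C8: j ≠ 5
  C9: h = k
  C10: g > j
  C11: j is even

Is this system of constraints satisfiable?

From constraints 5, 7, and 9, g = m = h = k, so g = k. But constraint 6 says g ≠ k. Contradiction.

Unsatisfiable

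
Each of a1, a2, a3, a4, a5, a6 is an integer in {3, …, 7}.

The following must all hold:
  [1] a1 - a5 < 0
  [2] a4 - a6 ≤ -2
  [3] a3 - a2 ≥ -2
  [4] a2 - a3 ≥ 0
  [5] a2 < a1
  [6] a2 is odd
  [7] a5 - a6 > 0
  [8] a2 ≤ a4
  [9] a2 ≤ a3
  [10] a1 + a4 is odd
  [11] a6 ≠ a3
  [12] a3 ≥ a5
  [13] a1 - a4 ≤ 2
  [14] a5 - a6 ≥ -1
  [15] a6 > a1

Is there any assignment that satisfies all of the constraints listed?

Unsatisfiable

Constraints 4, 5, 7, 12, and 15 give a6 < a5, a5 ≤ a3, a3 ≤ a2, a2 < a1, a1 < a6. Chaining: a6 < a5 ≤ a3 ≤ a2 < a1 < a6, which forces a6 < a6 — impossible.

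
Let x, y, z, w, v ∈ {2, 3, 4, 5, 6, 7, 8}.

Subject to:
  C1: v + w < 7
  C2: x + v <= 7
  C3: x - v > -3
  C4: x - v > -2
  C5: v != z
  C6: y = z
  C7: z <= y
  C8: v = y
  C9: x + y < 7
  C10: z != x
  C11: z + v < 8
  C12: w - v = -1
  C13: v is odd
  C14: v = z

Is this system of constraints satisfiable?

Unsatisfiable

From constraints 6 and 8, v = y = z, so v = z. But constraint 5 says v ≠ z. Contradiction.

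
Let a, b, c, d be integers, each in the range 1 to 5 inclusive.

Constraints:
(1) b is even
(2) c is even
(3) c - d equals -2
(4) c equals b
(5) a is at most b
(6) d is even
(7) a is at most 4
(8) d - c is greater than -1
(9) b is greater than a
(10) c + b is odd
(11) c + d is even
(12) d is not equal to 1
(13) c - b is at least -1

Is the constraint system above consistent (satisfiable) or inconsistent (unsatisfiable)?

Unsatisfiable

Constraint 2 makes c even and constraint 1 makes b even, so c + b must be even. Constraint 10 says c + b is odd — contradiction.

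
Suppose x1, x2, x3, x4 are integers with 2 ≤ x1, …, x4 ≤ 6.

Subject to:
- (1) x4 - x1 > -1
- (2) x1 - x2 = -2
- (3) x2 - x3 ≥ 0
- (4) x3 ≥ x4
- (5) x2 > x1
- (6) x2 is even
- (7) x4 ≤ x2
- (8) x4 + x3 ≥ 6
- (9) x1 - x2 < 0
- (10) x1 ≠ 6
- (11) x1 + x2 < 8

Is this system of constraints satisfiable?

Setting (x1, x2, x3, x4) = (2, 4, 3, 3) satisfies everything: constraint 1: x4 - x1 = 1; constraint 2: x1 - x2 = -2; constraint 3: x2 - x3 = 1, and the others follow.

Satisfiable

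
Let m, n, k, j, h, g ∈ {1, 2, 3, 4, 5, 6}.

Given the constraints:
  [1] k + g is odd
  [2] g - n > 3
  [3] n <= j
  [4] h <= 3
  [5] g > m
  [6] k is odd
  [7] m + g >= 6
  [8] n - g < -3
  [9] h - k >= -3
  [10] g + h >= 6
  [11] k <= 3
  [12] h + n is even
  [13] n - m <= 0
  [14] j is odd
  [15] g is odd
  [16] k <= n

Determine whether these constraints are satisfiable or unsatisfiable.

Unsatisfiable

Constraint 6 makes k odd and constraint 15 makes g odd, so k + g must be even. Constraint 1 says k + g is odd — contradiction.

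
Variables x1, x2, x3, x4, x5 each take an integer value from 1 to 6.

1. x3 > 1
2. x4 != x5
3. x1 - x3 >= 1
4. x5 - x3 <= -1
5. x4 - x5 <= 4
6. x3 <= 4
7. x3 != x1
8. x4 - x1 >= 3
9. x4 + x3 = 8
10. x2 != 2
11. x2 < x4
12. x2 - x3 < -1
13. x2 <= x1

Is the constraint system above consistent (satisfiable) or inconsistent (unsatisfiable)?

Constraints 3, 4, 5, and 8 give x4 − x1 ≥ 3, x1 − x3 ≥ 1, x3 − x5 ≥ 1, x5 − x4 ≥ -4.
Adding all 4 inequalities: the left sides telescope to 0, and the right sides sum to 3 + 1 + 1 + (-4) = 1. So 0 ≥ 1, which is false.

Unsatisfiable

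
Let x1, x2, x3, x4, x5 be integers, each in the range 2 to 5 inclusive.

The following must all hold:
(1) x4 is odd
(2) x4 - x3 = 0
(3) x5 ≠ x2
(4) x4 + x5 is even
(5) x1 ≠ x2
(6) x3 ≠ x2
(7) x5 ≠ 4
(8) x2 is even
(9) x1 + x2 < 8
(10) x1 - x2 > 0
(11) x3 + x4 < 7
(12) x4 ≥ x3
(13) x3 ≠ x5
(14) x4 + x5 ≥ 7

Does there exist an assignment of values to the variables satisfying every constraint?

Take x1 = 3, x2 = 2, x3 = 3, x4 = 3, x5 = 5. Then constraint 2: x4 - x3 = 0; constraint 9: x1 + x2 = 5, and every other listed constraint is also met.

Satisfiable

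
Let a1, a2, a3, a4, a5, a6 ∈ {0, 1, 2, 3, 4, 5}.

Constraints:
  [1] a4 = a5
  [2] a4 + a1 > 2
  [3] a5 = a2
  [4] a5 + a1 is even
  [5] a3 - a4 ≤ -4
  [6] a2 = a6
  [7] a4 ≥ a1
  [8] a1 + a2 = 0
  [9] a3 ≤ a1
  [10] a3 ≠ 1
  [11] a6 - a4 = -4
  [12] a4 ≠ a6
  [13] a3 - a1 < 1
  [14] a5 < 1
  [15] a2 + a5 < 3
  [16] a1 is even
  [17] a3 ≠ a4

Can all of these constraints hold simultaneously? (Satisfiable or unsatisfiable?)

From constraints 1, 3, and 6, a4 = a5 = a2 = a6, so a4 = a6. But constraint 12 says a4 ≠ a6. Contradiction.

Unsatisfiable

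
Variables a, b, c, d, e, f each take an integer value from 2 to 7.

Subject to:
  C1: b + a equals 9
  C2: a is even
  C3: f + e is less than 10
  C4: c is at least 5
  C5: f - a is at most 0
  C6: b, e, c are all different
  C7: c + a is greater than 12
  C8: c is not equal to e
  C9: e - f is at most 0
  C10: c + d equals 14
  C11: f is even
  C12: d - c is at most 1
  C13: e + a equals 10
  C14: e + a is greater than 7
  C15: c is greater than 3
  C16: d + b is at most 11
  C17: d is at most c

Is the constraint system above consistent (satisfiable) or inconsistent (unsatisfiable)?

Try a = 6, b = 3, c = 7, d = 7, e = 4, f = 4.
Check constraint 1: b + a = 9; constraint 3: f + e = 8. The remaining constraints are straightforward to verify.

Satisfiable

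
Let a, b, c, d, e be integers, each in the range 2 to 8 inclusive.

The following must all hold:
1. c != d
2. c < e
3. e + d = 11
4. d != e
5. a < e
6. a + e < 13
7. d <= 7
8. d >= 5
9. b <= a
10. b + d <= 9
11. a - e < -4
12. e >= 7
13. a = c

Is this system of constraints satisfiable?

From constraint 12: e ≥ 7. From constraint 8: d ≥ 5. Hence e + d ≥ 12. But constraint 3 requires e + d = 11, and 11 < 12. Contradiction.

Unsatisfiable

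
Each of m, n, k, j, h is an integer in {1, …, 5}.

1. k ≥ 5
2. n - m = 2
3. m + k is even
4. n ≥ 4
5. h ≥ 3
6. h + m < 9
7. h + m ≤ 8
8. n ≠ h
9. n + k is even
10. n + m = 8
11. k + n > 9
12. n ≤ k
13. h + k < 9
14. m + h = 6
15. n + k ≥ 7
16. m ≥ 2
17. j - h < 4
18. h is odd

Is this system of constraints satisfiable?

One satisfying assignment is m = 3, n = 5, k = 5, j = 5, h = 3.
For the less obvious constraints — constraint 2: n - m = 2; constraint 6: h + m = 6; constraint 7: h + m = 6 — and the others hold by inspection.

Satisfiable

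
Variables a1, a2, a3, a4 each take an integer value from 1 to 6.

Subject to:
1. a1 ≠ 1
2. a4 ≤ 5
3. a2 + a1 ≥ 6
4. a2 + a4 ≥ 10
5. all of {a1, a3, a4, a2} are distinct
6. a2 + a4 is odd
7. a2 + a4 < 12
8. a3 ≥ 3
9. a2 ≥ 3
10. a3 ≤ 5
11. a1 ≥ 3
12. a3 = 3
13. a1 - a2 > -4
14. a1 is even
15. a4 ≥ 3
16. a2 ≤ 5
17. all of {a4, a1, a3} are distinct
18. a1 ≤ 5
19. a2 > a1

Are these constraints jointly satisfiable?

Unsatisfiable

Constraints 2, 8, 9, 10, 11, 15, 16, and 18 confine each of a1, a3, a4, a2 to the 3 values {3, …, 5}.
Constraint 5 requires all 4 of them to be distinct, but only 3 values are available — impossible by the pigeonhole principle.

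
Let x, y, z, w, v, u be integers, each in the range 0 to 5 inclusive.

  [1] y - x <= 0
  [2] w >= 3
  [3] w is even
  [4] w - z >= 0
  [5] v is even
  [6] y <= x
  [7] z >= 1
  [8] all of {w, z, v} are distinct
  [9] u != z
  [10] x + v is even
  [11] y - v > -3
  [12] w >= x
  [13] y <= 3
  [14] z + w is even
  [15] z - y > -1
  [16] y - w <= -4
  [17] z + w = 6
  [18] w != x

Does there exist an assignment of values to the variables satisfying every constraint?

The assignment x = 2, y = 0, z = 2, w = 4, v = 0, u = 4 works:
  constraint 1 holds since y - x = -2.
  constraint 4 holds since w - z = 2.
The rest check out directly.

Satisfiable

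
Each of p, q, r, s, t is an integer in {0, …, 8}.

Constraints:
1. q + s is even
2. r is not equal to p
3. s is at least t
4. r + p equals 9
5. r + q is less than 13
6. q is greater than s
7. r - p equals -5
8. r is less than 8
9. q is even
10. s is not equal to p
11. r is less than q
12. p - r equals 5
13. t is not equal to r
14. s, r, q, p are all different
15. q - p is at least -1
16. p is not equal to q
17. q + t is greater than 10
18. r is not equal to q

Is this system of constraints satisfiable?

Satisfiable

Try p = 7, q = 8, r = 2, s = 4, t = 3.
Check constraint 4: r + p = 9; constraint 5: r + q = 10. The remaining constraints are straightforward to verify.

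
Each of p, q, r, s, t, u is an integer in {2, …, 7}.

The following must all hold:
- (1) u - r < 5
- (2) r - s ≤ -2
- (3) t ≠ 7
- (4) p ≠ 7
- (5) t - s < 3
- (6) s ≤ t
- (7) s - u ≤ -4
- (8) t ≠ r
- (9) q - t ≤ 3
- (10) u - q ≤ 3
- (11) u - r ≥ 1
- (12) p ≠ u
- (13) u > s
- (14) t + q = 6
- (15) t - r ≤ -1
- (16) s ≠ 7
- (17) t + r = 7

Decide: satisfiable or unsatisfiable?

Unsatisfiable

Constraints 2, 7, 9, 10, and 15 give s − r ≥ 2, r − t ≥ 1, t − q ≥ -3, q − u ≥ -3, u − s ≥ 4.
Adding all 5 inequalities: the left sides telescope to 0, and the right sides sum to 2 + 1 + (-3) + (-3) + 4 = 1. So 0 ≥ 1, which is false.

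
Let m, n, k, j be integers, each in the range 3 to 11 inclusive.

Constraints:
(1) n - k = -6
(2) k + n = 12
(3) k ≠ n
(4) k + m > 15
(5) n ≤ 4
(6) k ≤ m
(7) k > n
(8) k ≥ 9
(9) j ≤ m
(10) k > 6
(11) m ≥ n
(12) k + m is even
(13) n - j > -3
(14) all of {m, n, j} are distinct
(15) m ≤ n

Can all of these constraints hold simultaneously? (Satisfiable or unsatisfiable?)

From constraints 6 and 8: m ≥ k and k ≥ 9, so m ≥ 9. From constraints 5 and 15: m ≤ n and n ≤ 4, so m ≤ 4. But 4 < 9, so no value of m works.

Unsatisfiable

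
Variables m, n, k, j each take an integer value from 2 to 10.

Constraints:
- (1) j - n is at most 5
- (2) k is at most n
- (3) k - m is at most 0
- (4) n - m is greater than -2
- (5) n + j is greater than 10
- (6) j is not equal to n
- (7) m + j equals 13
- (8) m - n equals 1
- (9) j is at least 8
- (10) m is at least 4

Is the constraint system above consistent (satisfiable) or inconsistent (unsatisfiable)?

Take m = 5, n = 4, k = 3, j = 8. Then constraint 1: j - n = 4; constraint 3: k - m = -2, and every other listed constraint is also met.

Satisfiable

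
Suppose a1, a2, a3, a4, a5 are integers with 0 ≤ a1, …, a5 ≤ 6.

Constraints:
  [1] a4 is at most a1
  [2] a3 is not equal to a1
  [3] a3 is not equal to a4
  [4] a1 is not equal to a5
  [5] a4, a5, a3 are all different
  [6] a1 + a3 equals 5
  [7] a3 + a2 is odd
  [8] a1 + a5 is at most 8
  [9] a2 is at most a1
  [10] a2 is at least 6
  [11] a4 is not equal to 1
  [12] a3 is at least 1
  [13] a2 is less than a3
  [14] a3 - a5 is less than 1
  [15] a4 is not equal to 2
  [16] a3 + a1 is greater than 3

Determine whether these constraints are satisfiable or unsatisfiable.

Unsatisfiable

From constraints 9 and 10: a1 ≥ a2 ≥ 6. From constraint 12: a3 ≥ 1. Hence a1 + a3 ≥ 7. But constraint 6 requires a1 + a3 = 5, and 5 < 7. Contradiction.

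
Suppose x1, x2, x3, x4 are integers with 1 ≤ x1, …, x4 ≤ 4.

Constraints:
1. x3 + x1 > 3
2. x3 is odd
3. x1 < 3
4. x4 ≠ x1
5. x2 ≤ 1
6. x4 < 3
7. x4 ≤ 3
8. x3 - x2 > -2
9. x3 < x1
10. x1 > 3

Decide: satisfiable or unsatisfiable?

From constraint 10: x1 ≥ 4. From constraint 3: x1 ≤ 2. But 2 < 4, so no value of x1 works.

Unsatisfiable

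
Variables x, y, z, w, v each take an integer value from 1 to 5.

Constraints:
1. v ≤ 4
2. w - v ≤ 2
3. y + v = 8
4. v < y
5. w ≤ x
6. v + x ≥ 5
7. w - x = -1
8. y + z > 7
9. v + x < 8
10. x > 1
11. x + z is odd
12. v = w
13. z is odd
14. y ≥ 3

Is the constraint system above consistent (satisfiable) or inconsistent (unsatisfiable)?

Satisfiable

Setting (x, y, z, w, v) = (4, 5, 3, 3, 3) satisfies everything: constraint 2: w - v = 0; constraint 3: y + v = 8, and the others follow.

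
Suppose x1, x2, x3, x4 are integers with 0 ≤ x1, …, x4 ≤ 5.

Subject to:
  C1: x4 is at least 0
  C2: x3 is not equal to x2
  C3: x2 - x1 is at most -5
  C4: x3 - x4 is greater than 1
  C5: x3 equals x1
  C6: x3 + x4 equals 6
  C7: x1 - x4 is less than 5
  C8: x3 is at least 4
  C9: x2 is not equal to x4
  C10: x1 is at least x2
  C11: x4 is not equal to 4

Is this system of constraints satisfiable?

Satisfiable

Try x1 = 5, x2 = 0, x3 = 5, x4 = 1.
Check constraint 3: x2 - x1 = -5; constraint 4: x3 - x4 = 4; constraint 6: x3 + x4 = 6. The remaining constraints are straightforward to verify.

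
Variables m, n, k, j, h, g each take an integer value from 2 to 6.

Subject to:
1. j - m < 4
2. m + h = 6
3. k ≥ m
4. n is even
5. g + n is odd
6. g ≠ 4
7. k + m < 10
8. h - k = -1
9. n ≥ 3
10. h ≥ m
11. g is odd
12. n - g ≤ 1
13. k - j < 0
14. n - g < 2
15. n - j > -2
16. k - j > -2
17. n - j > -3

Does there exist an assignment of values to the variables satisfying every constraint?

Setting (m, n, k, j, h, g) = (3, 4, 4, 5, 3, 5) satisfies everything: constraint 1: j - m = 2; constraint 2: m + h = 6, and the others follow.

Satisfiable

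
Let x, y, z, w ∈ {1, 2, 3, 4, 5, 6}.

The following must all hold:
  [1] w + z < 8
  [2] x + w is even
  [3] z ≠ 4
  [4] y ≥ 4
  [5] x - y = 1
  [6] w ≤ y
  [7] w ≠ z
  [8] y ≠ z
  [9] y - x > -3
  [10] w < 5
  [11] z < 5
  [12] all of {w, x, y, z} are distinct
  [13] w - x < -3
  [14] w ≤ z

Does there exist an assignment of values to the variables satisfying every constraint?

Setting (x, y, z, w) = (6, 5, 3, 2) satisfies everything: constraint 1: w + z = 5; constraint 5: x - y = 1; constraint 9: y - x = -1, and the others follow.

Satisfiable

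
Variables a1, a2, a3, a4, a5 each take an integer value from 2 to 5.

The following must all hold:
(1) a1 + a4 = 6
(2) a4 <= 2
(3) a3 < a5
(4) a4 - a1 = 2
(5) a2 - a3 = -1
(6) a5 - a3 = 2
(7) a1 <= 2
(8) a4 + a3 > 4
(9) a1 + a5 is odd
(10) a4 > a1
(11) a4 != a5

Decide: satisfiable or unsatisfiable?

From constraint 7: a1 ≤ 2. From constraint 2: a4 ≤ 2. Hence a1 + a4 ≤ 4. But constraint 1 requires a1 + a4 = 6, and 6 > 4. Contradiction.

Unsatisfiable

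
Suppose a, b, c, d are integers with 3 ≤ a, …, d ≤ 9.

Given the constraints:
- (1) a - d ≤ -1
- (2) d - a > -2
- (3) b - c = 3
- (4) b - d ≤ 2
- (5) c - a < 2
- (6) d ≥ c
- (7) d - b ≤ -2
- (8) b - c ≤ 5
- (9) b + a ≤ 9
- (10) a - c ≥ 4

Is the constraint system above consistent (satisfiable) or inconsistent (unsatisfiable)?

Constraints 1, 7, 8, and 10 give a − c ≥ 4, c − b ≥ -5, b − d ≥ 2, d − a ≥ 1.
Adding all 4 inequalities: the left sides telescope to 0, and the right sides sum to 4 + (-5) + 2 + 1 = 2. So 0 ≥ 2, which is false.

Unsatisfiable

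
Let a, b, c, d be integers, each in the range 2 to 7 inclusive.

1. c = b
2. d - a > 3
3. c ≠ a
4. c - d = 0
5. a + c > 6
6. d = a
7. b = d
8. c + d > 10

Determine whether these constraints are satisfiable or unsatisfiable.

Unsatisfiable

From constraints 1, 6, and 7, c = b = d = a, so c = a. But constraint 3 says c ≠ a. Contradiction.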